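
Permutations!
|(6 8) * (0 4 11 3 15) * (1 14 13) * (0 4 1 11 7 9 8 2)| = |(0 1 14 13 11 3 15 4 7 9 8 6 2)| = 13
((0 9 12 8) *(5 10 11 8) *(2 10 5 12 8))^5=(12)(0 8 9)(2 11 10)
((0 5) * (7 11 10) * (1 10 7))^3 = (0 5)(1 10)(7 11) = ((0 5)(1 10)(7 11))^3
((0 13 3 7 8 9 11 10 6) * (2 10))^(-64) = (0 11 3 10 8)(2 7 6 9 13)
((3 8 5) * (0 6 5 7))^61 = ((0 6 5 3 8 7))^61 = (0 6 5 3 8 7)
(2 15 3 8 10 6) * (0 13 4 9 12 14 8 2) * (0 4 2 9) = [13, 1, 15, 9, 0, 5, 4, 7, 10, 12, 6, 11, 14, 2, 8, 3] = (0 13 2 15 3 9 12 14 8 10 6 4)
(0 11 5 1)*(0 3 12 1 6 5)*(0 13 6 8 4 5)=(0 11 13 6)(1 3 12)(4 5 8)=[11, 3, 2, 12, 5, 8, 0, 7, 4, 9, 10, 13, 1, 6]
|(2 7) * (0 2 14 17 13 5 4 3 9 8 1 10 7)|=|(0 2)(1 10 7 14 17 13 5 4 3 9 8)|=22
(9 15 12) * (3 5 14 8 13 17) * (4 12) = (3 5 14 8 13 17)(4 12 9 15) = [0, 1, 2, 5, 12, 14, 6, 7, 13, 15, 10, 11, 9, 17, 8, 4, 16, 3]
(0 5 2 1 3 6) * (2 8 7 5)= (0 2 1 3 6)(5 8 7)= [2, 3, 1, 6, 4, 8, 0, 5, 7]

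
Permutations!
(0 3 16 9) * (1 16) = [3, 16, 2, 1, 4, 5, 6, 7, 8, 0, 10, 11, 12, 13, 14, 15, 9] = (0 3 1 16 9)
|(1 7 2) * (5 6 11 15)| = 12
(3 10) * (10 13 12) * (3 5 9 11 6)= (3 13 12 10 5 9 11 6)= [0, 1, 2, 13, 4, 9, 3, 7, 8, 11, 5, 6, 10, 12]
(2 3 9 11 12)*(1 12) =(1 12 2 3 9 11) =[0, 12, 3, 9, 4, 5, 6, 7, 8, 11, 10, 1, 2]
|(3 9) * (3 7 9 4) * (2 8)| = 2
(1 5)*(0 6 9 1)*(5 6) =[5, 6, 2, 3, 4, 0, 9, 7, 8, 1] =(0 5)(1 6 9)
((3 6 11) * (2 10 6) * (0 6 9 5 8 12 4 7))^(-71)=((0 6 11 3 2 10 9 5 8 12 4 7))^(-71)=(0 6 11 3 2 10 9 5 8 12 4 7)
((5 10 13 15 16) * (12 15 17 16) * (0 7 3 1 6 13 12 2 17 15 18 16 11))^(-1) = (0 11 17 2 15 13 6 1 3 7)(5 16 18 12 10)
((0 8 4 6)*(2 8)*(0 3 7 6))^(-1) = ((0 2 8 4)(3 7 6))^(-1) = (0 4 8 2)(3 6 7)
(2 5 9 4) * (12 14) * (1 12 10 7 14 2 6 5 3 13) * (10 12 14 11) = [0, 14, 3, 13, 6, 9, 5, 11, 8, 4, 7, 10, 2, 1, 12] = (1 14 12 2 3 13)(4 6 5 9)(7 11 10)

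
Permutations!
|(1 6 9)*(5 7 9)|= |(1 6 5 7 9)|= 5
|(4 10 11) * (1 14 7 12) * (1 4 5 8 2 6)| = 11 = |(1 14 7 12 4 10 11 5 8 2 6)|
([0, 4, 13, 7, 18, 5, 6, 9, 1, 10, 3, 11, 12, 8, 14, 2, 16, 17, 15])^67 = [0, 2, 4, 10, 13, 5, 6, 3, 15, 7, 9, 11, 12, 18, 14, 1, 16, 17, 8]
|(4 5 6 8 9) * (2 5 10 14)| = |(2 5 6 8 9 4 10 14)| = 8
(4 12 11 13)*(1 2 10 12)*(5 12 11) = [0, 2, 10, 3, 1, 12, 6, 7, 8, 9, 11, 13, 5, 4] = (1 2 10 11 13 4)(5 12)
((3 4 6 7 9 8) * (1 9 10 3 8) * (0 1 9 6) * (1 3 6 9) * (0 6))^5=(0 10 7 6 4 3)(1 9)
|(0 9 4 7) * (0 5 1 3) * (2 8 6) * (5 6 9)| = 12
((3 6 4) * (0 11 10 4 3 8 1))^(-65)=(0 11 10 4 8 1)(3 6)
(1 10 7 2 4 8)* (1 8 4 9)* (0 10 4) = (0 10 7 2 9 1 4) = [10, 4, 9, 3, 0, 5, 6, 2, 8, 1, 7]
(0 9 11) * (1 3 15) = [9, 3, 2, 15, 4, 5, 6, 7, 8, 11, 10, 0, 12, 13, 14, 1] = (0 9 11)(1 3 15)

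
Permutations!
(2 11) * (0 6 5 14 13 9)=(0 6 5 14 13 9)(2 11)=[6, 1, 11, 3, 4, 14, 5, 7, 8, 0, 10, 2, 12, 9, 13]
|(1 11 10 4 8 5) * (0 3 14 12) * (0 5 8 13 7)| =11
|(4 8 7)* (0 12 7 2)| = 6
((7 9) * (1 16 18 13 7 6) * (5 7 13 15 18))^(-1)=(1 6 9 7 5 16)(15 18)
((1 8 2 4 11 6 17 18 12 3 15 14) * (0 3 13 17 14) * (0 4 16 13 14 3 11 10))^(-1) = ((0 11 6 3 15 4 10)(1 8 2 16 13 17 18 12 14))^(-1) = (0 10 4 15 3 6 11)(1 14 12 18 17 13 16 2 8)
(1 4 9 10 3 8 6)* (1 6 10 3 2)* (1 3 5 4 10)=(1 10 2 3 8)(4 9 5)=[0, 10, 3, 8, 9, 4, 6, 7, 1, 5, 2]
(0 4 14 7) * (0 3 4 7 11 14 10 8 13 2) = (0 7 3 4 10 8 13 2)(11 14) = [7, 1, 0, 4, 10, 5, 6, 3, 13, 9, 8, 14, 12, 2, 11]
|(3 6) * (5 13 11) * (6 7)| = 3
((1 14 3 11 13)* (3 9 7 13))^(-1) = (1 13 7 9 14)(3 11)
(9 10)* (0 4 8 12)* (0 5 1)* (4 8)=[8, 0, 2, 3, 4, 1, 6, 7, 12, 10, 9, 11, 5]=(0 8 12 5 1)(9 10)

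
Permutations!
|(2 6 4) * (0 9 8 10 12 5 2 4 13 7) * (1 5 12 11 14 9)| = 35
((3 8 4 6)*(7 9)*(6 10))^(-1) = (3 6 10 4 8)(7 9)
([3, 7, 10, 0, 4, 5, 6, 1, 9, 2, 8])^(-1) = [3, 7, 9, 0, 4, 5, 6, 1, 10, 8, 2]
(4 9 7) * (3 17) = [0, 1, 2, 17, 9, 5, 6, 4, 8, 7, 10, 11, 12, 13, 14, 15, 16, 3] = (3 17)(4 9 7)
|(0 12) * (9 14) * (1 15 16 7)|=4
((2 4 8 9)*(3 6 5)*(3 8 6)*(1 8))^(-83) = (1 8 9 2 4 6 5)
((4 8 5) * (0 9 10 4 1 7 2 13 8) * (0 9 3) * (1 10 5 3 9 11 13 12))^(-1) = (0 3 8 13 11 4 10 5 9)(1 12 2 7)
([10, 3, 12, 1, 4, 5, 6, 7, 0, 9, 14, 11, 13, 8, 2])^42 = [0, 1, 2, 3, 4, 5, 6, 7, 8, 9, 10, 11, 12, 13, 14]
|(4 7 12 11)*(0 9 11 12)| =5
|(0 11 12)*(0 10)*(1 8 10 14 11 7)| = |(0 7 1 8 10)(11 12 14)| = 15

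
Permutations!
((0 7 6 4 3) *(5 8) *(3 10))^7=((0 7 6 4 10 3)(5 8))^7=(0 7 6 4 10 3)(5 8)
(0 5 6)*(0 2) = (0 5 6 2) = [5, 1, 0, 3, 4, 6, 2]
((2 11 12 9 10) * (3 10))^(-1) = ((2 11 12 9 3 10))^(-1) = (2 10 3 9 12 11)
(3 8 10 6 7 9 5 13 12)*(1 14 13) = (1 14 13 12 3 8 10 6 7 9 5) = [0, 14, 2, 8, 4, 1, 7, 9, 10, 5, 6, 11, 3, 12, 13]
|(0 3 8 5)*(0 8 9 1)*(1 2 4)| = 6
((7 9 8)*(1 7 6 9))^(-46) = ((1 7)(6 9 8))^(-46) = (6 8 9)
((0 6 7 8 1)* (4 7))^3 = (0 7)(1 4)(6 8)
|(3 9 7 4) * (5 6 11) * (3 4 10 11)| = 7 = |(3 9 7 10 11 5 6)|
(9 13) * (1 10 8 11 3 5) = (1 10 8 11 3 5)(9 13) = [0, 10, 2, 5, 4, 1, 6, 7, 11, 13, 8, 3, 12, 9]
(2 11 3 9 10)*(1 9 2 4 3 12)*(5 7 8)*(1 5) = [0, 9, 11, 2, 3, 7, 6, 8, 1, 10, 4, 12, 5] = (1 9 10 4 3 2 11 12 5 7 8)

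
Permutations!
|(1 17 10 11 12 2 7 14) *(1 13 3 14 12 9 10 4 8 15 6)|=6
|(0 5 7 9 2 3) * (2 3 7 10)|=7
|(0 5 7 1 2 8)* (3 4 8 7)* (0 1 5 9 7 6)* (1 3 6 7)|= |(0 9 1 2 7 5 6)(3 4 8)|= 21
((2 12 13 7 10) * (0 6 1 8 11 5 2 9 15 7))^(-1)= ((0 6 1 8 11 5 2 12 13)(7 10 9 15))^(-1)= (0 13 12 2 5 11 8 1 6)(7 15 9 10)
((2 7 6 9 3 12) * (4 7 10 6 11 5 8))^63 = ((2 10 6 9 3 12)(4 7 11 5 8))^63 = (2 9)(3 10)(4 5 7 8 11)(6 12)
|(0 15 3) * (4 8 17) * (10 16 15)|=|(0 10 16 15 3)(4 8 17)|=15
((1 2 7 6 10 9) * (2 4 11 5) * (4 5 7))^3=((1 5 2 4 11 7 6 10 9))^3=(1 4 6)(2 7 9)(5 11 10)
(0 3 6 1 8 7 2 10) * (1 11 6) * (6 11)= (11)(0 3 1 8 7 2 10)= [3, 8, 10, 1, 4, 5, 6, 2, 7, 9, 0, 11]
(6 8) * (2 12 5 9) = (2 12 5 9)(6 8) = [0, 1, 12, 3, 4, 9, 8, 7, 6, 2, 10, 11, 5]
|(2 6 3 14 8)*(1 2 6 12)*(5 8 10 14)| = 12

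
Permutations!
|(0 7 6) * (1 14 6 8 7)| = |(0 1 14 6)(7 8)| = 4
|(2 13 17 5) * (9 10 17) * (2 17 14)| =|(2 13 9 10 14)(5 17)| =10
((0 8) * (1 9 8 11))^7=(0 1 8 11 9)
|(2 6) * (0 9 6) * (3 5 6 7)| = 7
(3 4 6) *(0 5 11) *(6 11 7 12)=(0 5 7 12 6 3 4 11)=[5, 1, 2, 4, 11, 7, 3, 12, 8, 9, 10, 0, 6]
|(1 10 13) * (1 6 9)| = |(1 10 13 6 9)| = 5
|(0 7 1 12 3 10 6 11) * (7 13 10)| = |(0 13 10 6 11)(1 12 3 7)| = 20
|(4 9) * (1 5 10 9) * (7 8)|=|(1 5 10 9 4)(7 8)|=10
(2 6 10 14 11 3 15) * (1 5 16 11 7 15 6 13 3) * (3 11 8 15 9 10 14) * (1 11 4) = [0, 5, 13, 6, 1, 16, 14, 9, 15, 10, 3, 11, 12, 4, 7, 2, 8] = (1 5 16 8 15 2 13 4)(3 6 14 7 9 10)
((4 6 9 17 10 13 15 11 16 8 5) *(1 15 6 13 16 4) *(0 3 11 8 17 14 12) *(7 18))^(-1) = (0 12 14 9 6 13 4 11 3)(1 5 8 15)(7 18)(10 17 16)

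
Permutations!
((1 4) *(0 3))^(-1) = (0 3)(1 4) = ((0 3)(1 4))^(-1)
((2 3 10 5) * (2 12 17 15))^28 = (17)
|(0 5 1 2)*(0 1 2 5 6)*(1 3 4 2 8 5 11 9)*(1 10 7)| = |(0 6)(1 11 9 10 7)(2 3 4)(5 8)| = 30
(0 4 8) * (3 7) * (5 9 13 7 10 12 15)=(0 4 8)(3 10 12 15 5 9 13 7)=[4, 1, 2, 10, 8, 9, 6, 3, 0, 13, 12, 11, 15, 7, 14, 5]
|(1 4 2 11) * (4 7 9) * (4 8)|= |(1 7 9 8 4 2 11)|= 7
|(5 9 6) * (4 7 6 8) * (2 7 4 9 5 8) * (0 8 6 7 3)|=|(0 8 9 2 3)|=5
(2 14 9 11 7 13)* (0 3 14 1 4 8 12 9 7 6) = [3, 4, 1, 14, 8, 5, 0, 13, 12, 11, 10, 6, 9, 2, 7] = (0 3 14 7 13 2 1 4 8 12 9 11 6)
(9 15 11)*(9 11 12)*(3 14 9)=[0, 1, 2, 14, 4, 5, 6, 7, 8, 15, 10, 11, 3, 13, 9, 12]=(3 14 9 15 12)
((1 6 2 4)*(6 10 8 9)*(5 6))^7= (1 4 2 6 5 9 8 10)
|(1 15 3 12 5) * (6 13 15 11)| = |(1 11 6 13 15 3 12 5)| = 8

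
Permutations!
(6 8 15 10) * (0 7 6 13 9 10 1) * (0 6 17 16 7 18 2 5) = (0 18 2 5)(1 6 8 15)(7 17 16)(9 10 13) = [18, 6, 5, 3, 4, 0, 8, 17, 15, 10, 13, 11, 12, 9, 14, 1, 7, 16, 2]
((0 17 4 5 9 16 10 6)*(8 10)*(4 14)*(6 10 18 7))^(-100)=((0 17 14 4 5 9 16 8 18 7 6))^(-100)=(0 6 7 18 8 16 9 5 4 14 17)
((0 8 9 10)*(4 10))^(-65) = ((0 8 9 4 10))^(-65) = (10)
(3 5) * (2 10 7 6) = (2 10 7 6)(3 5) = [0, 1, 10, 5, 4, 3, 2, 6, 8, 9, 7]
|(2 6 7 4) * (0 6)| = 5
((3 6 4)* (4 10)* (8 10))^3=((3 6 8 10 4))^3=(3 10 6 4 8)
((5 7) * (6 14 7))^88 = (14)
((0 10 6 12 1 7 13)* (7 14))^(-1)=(0 13 7 14 1 12 6 10)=((0 10 6 12 1 14 7 13))^(-1)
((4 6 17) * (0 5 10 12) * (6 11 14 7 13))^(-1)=((0 5 10 12)(4 11 14 7 13 6 17))^(-1)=(0 12 10 5)(4 17 6 13 7 14 11)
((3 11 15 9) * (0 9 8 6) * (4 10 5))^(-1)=((0 9 3 11 15 8 6)(4 10 5))^(-1)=(0 6 8 15 11 3 9)(4 5 10)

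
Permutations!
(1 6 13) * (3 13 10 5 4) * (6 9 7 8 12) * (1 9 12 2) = (1 12 6 10 5 4 3 13 9 7 8 2) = [0, 12, 1, 13, 3, 4, 10, 8, 2, 7, 5, 11, 6, 9]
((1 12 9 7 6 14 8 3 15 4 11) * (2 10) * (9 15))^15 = (15)(2 10)(3 6)(7 8)(9 14)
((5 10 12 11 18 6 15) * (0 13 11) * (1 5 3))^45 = ((0 13 11 18 6 15 3 1 5 10 12))^45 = (0 13 11 18 6 15 3 1 5 10 12)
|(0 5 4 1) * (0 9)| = |(0 5 4 1 9)| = 5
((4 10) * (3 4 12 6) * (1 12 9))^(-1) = (1 9 10 4 3 6 12)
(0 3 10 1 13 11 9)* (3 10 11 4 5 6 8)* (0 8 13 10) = (1 10)(3 11 9 8)(4 5 6 13) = [0, 10, 2, 11, 5, 6, 13, 7, 3, 8, 1, 9, 12, 4]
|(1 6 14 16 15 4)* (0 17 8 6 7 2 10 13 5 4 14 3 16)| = 56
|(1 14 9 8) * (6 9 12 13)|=7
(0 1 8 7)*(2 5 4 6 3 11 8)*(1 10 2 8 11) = (11)(0 10 2 5 4 6 3 1 8 7) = [10, 8, 5, 1, 6, 4, 3, 0, 7, 9, 2, 11]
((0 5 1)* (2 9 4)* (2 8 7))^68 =(0 1 5)(2 8 9 7 4)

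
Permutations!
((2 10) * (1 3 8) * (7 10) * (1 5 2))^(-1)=(1 10 7 2 5 8 3)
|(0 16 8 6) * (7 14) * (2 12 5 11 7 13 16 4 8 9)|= 36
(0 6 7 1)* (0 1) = (0 6 7) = [6, 1, 2, 3, 4, 5, 7, 0]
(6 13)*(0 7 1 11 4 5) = (0 7 1 11 4 5)(6 13) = [7, 11, 2, 3, 5, 0, 13, 1, 8, 9, 10, 4, 12, 6]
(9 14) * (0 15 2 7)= (0 15 2 7)(9 14)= [15, 1, 7, 3, 4, 5, 6, 0, 8, 14, 10, 11, 12, 13, 9, 2]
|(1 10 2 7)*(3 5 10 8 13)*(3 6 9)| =10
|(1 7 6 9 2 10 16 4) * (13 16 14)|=10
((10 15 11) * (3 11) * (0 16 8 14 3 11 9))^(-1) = (0 9 3 14 8 16)(10 11 15) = ((0 16 8 14 3 9)(10 15 11))^(-1)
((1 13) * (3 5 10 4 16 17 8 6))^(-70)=(3 10 16 8)(4 17 6 5)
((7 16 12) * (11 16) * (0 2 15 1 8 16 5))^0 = (16)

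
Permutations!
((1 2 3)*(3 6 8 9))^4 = (1 9 6)(2 3 8)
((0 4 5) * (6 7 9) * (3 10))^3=(3 10)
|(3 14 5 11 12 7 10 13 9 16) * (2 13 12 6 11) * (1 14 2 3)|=|(1 14 5 3 2 13 9 16)(6 11)(7 10 12)|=24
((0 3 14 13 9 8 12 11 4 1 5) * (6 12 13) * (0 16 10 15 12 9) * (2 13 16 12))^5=((0 3 14 6 9 8 16 10 15 2 13)(1 5 12 11 4))^5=(0 8 13 9 2 6 15 14 10 3 16)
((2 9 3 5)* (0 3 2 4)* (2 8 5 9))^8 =(0 9 5)(3 8 4)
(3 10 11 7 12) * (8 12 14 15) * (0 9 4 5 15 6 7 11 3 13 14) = (0 9 4 5 15 8 12 13 14 6 7)(3 10) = [9, 1, 2, 10, 5, 15, 7, 0, 12, 4, 3, 11, 13, 14, 6, 8]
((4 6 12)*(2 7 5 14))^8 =((2 7 5 14)(4 6 12))^8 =(14)(4 12 6)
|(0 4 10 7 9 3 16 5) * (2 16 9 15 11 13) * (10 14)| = 22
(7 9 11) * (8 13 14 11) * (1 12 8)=(1 12 8 13 14 11 7 9)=[0, 12, 2, 3, 4, 5, 6, 9, 13, 1, 10, 7, 8, 14, 11]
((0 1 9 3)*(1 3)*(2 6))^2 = (9)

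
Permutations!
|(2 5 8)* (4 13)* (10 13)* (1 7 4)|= |(1 7 4 10 13)(2 5 8)|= 15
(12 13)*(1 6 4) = [0, 6, 2, 3, 1, 5, 4, 7, 8, 9, 10, 11, 13, 12] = (1 6 4)(12 13)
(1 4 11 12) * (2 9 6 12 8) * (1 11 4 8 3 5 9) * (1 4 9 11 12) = (12)(1 8 2 4 9 6)(3 5 11) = [0, 8, 4, 5, 9, 11, 1, 7, 2, 6, 10, 3, 12]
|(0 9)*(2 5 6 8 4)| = 10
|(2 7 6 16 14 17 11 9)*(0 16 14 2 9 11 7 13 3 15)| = |(0 16 2 13 3 15)(6 14 17 7)| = 12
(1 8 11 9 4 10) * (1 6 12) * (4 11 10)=(1 8 10 6 12)(9 11)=[0, 8, 2, 3, 4, 5, 12, 7, 10, 11, 6, 9, 1]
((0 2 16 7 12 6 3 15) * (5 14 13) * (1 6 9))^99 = (0 15 3 6 1 9 12 7 16 2)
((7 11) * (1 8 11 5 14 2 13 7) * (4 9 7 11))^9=(1 11 13 2 14 5 7 9 4 8)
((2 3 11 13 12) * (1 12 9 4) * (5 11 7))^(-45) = ((1 12 2 3 7 5 11 13 9 4))^(-45) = (1 5)(2 13)(3 9)(4 7)(11 12)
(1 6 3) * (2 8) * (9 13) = (1 6 3)(2 8)(9 13) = [0, 6, 8, 1, 4, 5, 3, 7, 2, 13, 10, 11, 12, 9]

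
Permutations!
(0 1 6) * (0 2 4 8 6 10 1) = (1 10)(2 4 8 6) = [0, 10, 4, 3, 8, 5, 2, 7, 6, 9, 1]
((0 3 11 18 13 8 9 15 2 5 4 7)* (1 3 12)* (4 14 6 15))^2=((0 12 1 3 11 18 13 8 9 4 7)(2 5 14 6 15))^2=(0 1 11 13 9 7 12 3 18 8 4)(2 14 15 5 6)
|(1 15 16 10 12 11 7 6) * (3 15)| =9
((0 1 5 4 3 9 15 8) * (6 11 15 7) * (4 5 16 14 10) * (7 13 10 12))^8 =(0 15 6 12 16)(1 8 11 7 14)(3 10 9 4 13)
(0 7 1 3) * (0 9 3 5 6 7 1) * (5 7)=[1, 7, 2, 9, 4, 6, 5, 0, 8, 3]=(0 1 7)(3 9)(5 6)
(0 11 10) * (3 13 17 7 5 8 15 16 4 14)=(0 11 10)(3 13 17 7 5 8 15 16 4 14)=[11, 1, 2, 13, 14, 8, 6, 5, 15, 9, 0, 10, 12, 17, 3, 16, 4, 7]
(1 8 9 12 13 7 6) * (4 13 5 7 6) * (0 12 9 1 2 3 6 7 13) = [12, 8, 3, 6, 0, 13, 2, 4, 1, 9, 10, 11, 5, 7] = (0 12 5 13 7 4)(1 8)(2 3 6)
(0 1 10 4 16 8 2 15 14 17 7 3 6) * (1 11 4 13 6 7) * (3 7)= (0 11 4 16 8 2 15 14 17 1 10 13 6)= [11, 10, 15, 3, 16, 5, 0, 7, 2, 9, 13, 4, 12, 6, 17, 14, 8, 1]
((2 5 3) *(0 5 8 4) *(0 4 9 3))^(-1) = (0 5)(2 3 9 8)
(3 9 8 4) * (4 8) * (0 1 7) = (0 1 7)(3 9 4) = [1, 7, 2, 9, 3, 5, 6, 0, 8, 4]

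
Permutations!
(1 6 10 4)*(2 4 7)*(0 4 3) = [4, 6, 3, 0, 1, 5, 10, 2, 8, 9, 7] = (0 4 1 6 10 7 2 3)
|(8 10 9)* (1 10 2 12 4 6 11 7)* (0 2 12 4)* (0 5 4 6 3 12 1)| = |(0 2 6 11 7)(1 10 9 8)(3 12 5 4)| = 20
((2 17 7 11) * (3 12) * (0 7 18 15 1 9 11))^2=((0 7)(1 9 11 2 17 18 15)(3 12))^2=(1 11 17 15 9 2 18)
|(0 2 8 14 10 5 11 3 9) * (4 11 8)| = 12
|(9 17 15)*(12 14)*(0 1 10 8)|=|(0 1 10 8)(9 17 15)(12 14)|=12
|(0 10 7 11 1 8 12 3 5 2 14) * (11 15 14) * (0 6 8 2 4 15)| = |(0 10 7)(1 2 11)(3 5 4 15 14 6 8 12)| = 24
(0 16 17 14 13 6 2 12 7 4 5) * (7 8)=(0 16 17 14 13 6 2 12 8 7 4 5)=[16, 1, 12, 3, 5, 0, 2, 4, 7, 9, 10, 11, 8, 6, 13, 15, 17, 14]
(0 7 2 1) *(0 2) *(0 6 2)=(0 7 6 2 1)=[7, 0, 1, 3, 4, 5, 2, 6]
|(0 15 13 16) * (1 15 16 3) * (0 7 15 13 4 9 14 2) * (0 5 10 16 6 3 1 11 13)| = 18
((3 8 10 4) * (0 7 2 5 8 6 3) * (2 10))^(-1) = (0 4 10 7)(2 8 5)(3 6)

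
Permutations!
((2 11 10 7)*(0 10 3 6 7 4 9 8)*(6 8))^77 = (0 11 6 10 3 7 4 8 2 9) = ((0 10 4 9 6 7 2 11 3 8))^77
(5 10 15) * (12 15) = [0, 1, 2, 3, 4, 10, 6, 7, 8, 9, 12, 11, 15, 13, 14, 5] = (5 10 12 15)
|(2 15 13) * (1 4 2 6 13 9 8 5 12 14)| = |(1 4 2 15 9 8 5 12 14)(6 13)| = 18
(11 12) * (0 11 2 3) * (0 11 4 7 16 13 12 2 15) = [4, 1, 3, 11, 7, 5, 6, 16, 8, 9, 10, 2, 15, 12, 14, 0, 13] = (0 4 7 16 13 12 15)(2 3 11)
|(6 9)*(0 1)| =|(0 1)(6 9)| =2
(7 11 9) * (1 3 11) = (1 3 11 9 7) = [0, 3, 2, 11, 4, 5, 6, 1, 8, 7, 10, 9]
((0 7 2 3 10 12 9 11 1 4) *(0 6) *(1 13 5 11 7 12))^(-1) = ((0 12 9 7 2 3 10 1 4 6)(5 11 13))^(-1) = (0 6 4 1 10 3 2 7 9 12)(5 13 11)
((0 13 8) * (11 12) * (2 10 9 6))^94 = ((0 13 8)(2 10 9 6)(11 12))^94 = (0 13 8)(2 9)(6 10)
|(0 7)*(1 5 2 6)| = 4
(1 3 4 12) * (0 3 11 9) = [3, 11, 2, 4, 12, 5, 6, 7, 8, 0, 10, 9, 1] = (0 3 4 12 1 11 9)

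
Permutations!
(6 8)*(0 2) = (0 2)(6 8) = [2, 1, 0, 3, 4, 5, 8, 7, 6]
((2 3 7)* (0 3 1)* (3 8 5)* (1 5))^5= (0 1 8)(2 5 3 7)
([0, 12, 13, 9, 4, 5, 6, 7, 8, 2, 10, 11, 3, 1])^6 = (13)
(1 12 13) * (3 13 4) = (1 12 4 3 13) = [0, 12, 2, 13, 3, 5, 6, 7, 8, 9, 10, 11, 4, 1]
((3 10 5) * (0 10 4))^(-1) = ((0 10 5 3 4))^(-1) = (0 4 3 5 10)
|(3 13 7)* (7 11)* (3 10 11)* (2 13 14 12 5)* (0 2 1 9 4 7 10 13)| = 18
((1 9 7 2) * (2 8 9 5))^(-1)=((1 5 2)(7 8 9))^(-1)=(1 2 5)(7 9 8)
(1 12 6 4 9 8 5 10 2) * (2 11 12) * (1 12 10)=[0, 2, 12, 3, 9, 1, 4, 7, 5, 8, 11, 10, 6]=(1 2 12 6 4 9 8 5)(10 11)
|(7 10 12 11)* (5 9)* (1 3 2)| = |(1 3 2)(5 9)(7 10 12 11)| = 12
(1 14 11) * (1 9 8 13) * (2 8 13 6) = (1 14 11 9 13)(2 8 6) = [0, 14, 8, 3, 4, 5, 2, 7, 6, 13, 10, 9, 12, 1, 11]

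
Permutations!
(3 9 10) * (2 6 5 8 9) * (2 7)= (2 6 5 8 9 10 3 7)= [0, 1, 6, 7, 4, 8, 5, 2, 9, 10, 3]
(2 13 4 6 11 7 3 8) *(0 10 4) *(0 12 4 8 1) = (0 10 8 2 13 12 4 6 11 7 3 1) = [10, 0, 13, 1, 6, 5, 11, 3, 2, 9, 8, 7, 4, 12]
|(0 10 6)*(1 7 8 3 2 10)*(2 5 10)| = |(0 1 7 8 3 5 10 6)| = 8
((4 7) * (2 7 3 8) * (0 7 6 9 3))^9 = (2 8 3 9 6)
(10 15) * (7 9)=[0, 1, 2, 3, 4, 5, 6, 9, 8, 7, 15, 11, 12, 13, 14, 10]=(7 9)(10 15)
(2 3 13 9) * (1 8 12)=(1 8 12)(2 3 13 9)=[0, 8, 3, 13, 4, 5, 6, 7, 12, 2, 10, 11, 1, 9]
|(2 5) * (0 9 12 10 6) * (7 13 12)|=14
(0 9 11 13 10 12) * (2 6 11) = (0 9 2 6 11 13 10 12) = [9, 1, 6, 3, 4, 5, 11, 7, 8, 2, 12, 13, 0, 10]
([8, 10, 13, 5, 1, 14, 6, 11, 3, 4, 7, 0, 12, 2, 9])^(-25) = (0 10 9 3 11 1 14 8 7 4 5)(2 13)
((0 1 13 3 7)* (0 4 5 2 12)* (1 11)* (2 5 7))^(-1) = ((0 11 1 13 3 2 12)(4 7))^(-1) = (0 12 2 3 13 1 11)(4 7)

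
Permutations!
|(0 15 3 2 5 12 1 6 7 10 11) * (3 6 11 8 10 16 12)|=|(0 15 6 7 16 12 1 11)(2 5 3)(8 10)|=24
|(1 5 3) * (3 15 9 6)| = |(1 5 15 9 6 3)| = 6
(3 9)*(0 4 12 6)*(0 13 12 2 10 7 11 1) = (0 4 2 10 7 11 1)(3 9)(6 13 12) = [4, 0, 10, 9, 2, 5, 13, 11, 8, 3, 7, 1, 6, 12]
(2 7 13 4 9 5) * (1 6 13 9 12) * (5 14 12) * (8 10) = (1 6 13 4 5 2 7 9 14 12)(8 10) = [0, 6, 7, 3, 5, 2, 13, 9, 10, 14, 8, 11, 1, 4, 12]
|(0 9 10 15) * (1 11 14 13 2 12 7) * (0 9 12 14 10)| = 24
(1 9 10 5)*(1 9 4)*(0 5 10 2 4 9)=[5, 9, 4, 3, 1, 0, 6, 7, 8, 2, 10]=(10)(0 5)(1 9 2 4)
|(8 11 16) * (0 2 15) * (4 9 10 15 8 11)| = 14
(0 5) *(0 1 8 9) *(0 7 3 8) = (0 5 1)(3 8 9 7) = [5, 0, 2, 8, 4, 1, 6, 3, 9, 7]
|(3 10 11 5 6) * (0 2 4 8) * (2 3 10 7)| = |(0 3 7 2 4 8)(5 6 10 11)| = 12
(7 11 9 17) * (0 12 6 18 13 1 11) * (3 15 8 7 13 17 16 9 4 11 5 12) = (0 3 15 8 7)(1 5 12 6 18 17 13)(4 11)(9 16) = [3, 5, 2, 15, 11, 12, 18, 0, 7, 16, 10, 4, 6, 1, 14, 8, 9, 13, 17]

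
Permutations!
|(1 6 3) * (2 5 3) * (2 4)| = |(1 6 4 2 5 3)| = 6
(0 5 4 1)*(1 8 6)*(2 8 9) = [5, 0, 8, 3, 9, 4, 1, 7, 6, 2] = (0 5 4 9 2 8 6 1)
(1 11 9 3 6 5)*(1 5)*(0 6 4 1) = (0 6)(1 11 9 3 4) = [6, 11, 2, 4, 1, 5, 0, 7, 8, 3, 10, 9]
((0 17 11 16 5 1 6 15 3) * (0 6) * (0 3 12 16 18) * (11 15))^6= (0 1 17 3 15 6 12 11 16 18 5)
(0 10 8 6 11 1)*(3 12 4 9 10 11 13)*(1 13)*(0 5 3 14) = (0 11 13 14)(1 5 3 12 4 9 10 8 6) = [11, 5, 2, 12, 9, 3, 1, 7, 6, 10, 8, 13, 4, 14, 0]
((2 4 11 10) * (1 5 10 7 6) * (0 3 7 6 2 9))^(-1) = ((0 3 7 2 4 11 6 1 5 10 9))^(-1) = (0 9 10 5 1 6 11 4 2 7 3)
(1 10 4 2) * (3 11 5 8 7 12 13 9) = [0, 10, 1, 11, 2, 8, 6, 12, 7, 3, 4, 5, 13, 9] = (1 10 4 2)(3 11 5 8 7 12 13 9)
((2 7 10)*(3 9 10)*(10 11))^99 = (2 9)(3 10)(7 11) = ((2 7 3 9 11 10))^99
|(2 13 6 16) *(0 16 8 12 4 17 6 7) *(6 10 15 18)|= 40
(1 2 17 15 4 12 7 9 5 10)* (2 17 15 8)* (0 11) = (0 11)(1 17 8 2 15 4 12 7 9 5 10) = [11, 17, 15, 3, 12, 10, 6, 9, 2, 5, 1, 0, 7, 13, 14, 4, 16, 8]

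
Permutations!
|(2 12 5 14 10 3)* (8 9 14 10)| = |(2 12 5 10 3)(8 9 14)| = 15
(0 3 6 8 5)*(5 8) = [3, 1, 2, 6, 4, 0, 5, 7, 8] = (8)(0 3 6 5)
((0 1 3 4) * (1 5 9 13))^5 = ((0 5 9 13 1 3 4))^5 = (0 3 13 5 4 1 9)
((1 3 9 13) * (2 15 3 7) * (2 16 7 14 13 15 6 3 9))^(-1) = ((1 14 13)(2 6 3)(7 16)(9 15))^(-1) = (1 13 14)(2 3 6)(7 16)(9 15)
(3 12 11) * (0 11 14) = [11, 1, 2, 12, 4, 5, 6, 7, 8, 9, 10, 3, 14, 13, 0] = (0 11 3 12 14)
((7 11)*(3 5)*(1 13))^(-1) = ((1 13)(3 5)(7 11))^(-1) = (1 13)(3 5)(7 11)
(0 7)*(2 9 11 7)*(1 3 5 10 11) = (0 2 9 1 3 5 10 11 7) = [2, 3, 9, 5, 4, 10, 6, 0, 8, 1, 11, 7]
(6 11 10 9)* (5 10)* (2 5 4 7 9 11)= (2 5 10 11 4 7 9 6)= [0, 1, 5, 3, 7, 10, 2, 9, 8, 6, 11, 4]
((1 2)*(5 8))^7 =((1 2)(5 8))^7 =(1 2)(5 8)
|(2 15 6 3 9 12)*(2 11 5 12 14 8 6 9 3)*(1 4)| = |(1 4)(2 15 9 14 8 6)(5 12 11)| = 6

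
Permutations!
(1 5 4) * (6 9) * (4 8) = (1 5 8 4)(6 9) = [0, 5, 2, 3, 1, 8, 9, 7, 4, 6]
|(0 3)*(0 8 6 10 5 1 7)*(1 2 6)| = 20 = |(0 3 8 1 7)(2 6 10 5)|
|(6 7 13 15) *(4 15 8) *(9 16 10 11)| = 12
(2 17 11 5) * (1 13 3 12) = (1 13 3 12)(2 17 11 5) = [0, 13, 17, 12, 4, 2, 6, 7, 8, 9, 10, 5, 1, 3, 14, 15, 16, 11]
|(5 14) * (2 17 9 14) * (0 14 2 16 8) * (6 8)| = 6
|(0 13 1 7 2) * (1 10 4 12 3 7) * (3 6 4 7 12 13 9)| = 10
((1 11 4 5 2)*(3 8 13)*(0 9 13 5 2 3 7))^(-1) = (0 7 13 9)(1 2 4 11)(3 5 8)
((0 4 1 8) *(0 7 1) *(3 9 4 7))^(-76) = ((0 7 1 8 3 9 4))^(-76) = (0 7 1 8 3 9 4)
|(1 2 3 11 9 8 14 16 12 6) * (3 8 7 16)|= |(1 2 8 14 3 11 9 7 16 12 6)|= 11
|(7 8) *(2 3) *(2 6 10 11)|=10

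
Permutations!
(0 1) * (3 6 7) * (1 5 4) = (0 5 4 1)(3 6 7) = [5, 0, 2, 6, 1, 4, 7, 3]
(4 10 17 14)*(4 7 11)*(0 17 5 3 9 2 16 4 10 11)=(0 17 14 7)(2 16 4 11 10 5 3 9)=[17, 1, 16, 9, 11, 3, 6, 0, 8, 2, 5, 10, 12, 13, 7, 15, 4, 14]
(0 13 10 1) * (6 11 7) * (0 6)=(0 13 10 1 6 11 7)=[13, 6, 2, 3, 4, 5, 11, 0, 8, 9, 1, 7, 12, 10]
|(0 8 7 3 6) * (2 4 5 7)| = 8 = |(0 8 2 4 5 7 3 6)|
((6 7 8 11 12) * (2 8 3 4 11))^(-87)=((2 8)(3 4 11 12 6 7))^(-87)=(2 8)(3 12)(4 6)(7 11)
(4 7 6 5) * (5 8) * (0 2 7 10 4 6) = [2, 1, 7, 3, 10, 6, 8, 0, 5, 9, 4] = (0 2 7)(4 10)(5 6 8)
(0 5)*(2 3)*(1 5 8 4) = (0 8 4 1 5)(2 3) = [8, 5, 3, 2, 1, 0, 6, 7, 4]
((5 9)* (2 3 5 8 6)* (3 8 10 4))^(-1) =((2 8 6)(3 5 9 10 4))^(-1) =(2 6 8)(3 4 10 9 5)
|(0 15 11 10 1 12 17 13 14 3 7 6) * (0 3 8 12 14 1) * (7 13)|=|(0 15 11 10)(1 14 8 12 17 7 6 3 13)|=36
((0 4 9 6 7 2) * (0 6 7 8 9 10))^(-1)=(0 10 4)(2 7 9 8 6)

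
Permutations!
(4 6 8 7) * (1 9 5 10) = (1 9 5 10)(4 6 8 7) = [0, 9, 2, 3, 6, 10, 8, 4, 7, 5, 1]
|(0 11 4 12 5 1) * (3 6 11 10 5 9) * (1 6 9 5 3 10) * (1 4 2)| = 24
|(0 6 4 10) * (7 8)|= 4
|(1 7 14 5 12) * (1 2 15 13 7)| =7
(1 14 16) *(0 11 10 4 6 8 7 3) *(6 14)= (0 11 10 4 14 16 1 6 8 7 3)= [11, 6, 2, 0, 14, 5, 8, 3, 7, 9, 4, 10, 12, 13, 16, 15, 1]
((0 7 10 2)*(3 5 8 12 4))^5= ((0 7 10 2)(3 5 8 12 4))^5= (12)(0 7 10 2)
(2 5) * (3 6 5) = (2 3 6 5) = [0, 1, 3, 6, 4, 2, 5]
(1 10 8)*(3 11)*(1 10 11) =[0, 11, 2, 1, 4, 5, 6, 7, 10, 9, 8, 3] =(1 11 3)(8 10)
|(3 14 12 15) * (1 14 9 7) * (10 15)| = |(1 14 12 10 15 3 9 7)| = 8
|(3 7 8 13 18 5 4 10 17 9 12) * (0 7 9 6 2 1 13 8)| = |(0 7)(1 13 18 5 4 10 17 6 2)(3 9 12)| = 18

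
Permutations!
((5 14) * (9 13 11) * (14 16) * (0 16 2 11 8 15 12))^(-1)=(0 12 15 8 13 9 11 2 5 14 16)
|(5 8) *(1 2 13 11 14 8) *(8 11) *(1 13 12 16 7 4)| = |(1 2 12 16 7 4)(5 13 8)(11 14)| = 6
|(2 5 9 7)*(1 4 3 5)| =7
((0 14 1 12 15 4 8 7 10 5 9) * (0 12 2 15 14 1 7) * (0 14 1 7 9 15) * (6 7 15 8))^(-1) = (0 2 1 12 9 14 8 5 10 7 6 4 15)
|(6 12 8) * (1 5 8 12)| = |(12)(1 5 8 6)| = 4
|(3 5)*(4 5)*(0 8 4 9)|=|(0 8 4 5 3 9)|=6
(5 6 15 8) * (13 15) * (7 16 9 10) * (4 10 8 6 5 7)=(4 10)(6 13 15)(7 16 9 8)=[0, 1, 2, 3, 10, 5, 13, 16, 7, 8, 4, 11, 12, 15, 14, 6, 9]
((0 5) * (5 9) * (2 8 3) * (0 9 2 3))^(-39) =(5 9)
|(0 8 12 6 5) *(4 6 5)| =|(0 8 12 5)(4 6)| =4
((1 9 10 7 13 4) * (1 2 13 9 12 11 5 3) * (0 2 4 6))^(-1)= (0 6 13 2)(1 3 5 11 12)(7 10 9)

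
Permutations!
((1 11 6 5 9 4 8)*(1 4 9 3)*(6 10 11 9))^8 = (11)(1 5 9 3 6)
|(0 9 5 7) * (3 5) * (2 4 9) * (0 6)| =|(0 2 4 9 3 5 7 6)| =8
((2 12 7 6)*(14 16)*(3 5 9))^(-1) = (2 6 7 12)(3 9 5)(14 16)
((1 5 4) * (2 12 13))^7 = (1 5 4)(2 12 13)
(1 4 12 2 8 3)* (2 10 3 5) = (1 4 12 10 3)(2 8 5) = [0, 4, 8, 1, 12, 2, 6, 7, 5, 9, 3, 11, 10]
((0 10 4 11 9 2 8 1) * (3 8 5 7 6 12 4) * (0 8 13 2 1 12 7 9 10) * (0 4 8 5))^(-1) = ((0 4 11 10 3 13 2)(1 5 9)(6 7)(8 12))^(-1) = (0 2 13 3 10 11 4)(1 9 5)(6 7)(8 12)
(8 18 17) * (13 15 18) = (8 13 15 18 17) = [0, 1, 2, 3, 4, 5, 6, 7, 13, 9, 10, 11, 12, 15, 14, 18, 16, 8, 17]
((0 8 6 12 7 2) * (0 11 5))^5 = (0 2 6 5 7 8 11 12) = ((0 8 6 12 7 2 11 5))^5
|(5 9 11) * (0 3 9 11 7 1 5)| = 7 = |(0 3 9 7 1 5 11)|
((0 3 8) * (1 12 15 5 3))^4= (0 5 1 3 12 8 15)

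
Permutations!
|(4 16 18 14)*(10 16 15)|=6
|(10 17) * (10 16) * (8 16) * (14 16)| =5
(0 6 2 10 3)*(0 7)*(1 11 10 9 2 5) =(0 6 5 1 11 10 3 7)(2 9) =[6, 11, 9, 7, 4, 1, 5, 0, 8, 2, 3, 10]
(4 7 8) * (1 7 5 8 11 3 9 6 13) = (1 7 11 3 9 6 13)(4 5 8) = [0, 7, 2, 9, 5, 8, 13, 11, 4, 6, 10, 3, 12, 1]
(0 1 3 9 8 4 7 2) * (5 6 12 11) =(0 1 3 9 8 4 7 2)(5 6 12 11) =[1, 3, 0, 9, 7, 6, 12, 2, 4, 8, 10, 5, 11]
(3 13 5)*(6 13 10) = (3 10 6 13 5) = [0, 1, 2, 10, 4, 3, 13, 7, 8, 9, 6, 11, 12, 5]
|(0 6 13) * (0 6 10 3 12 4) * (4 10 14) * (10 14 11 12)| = |(0 11 12 14 4)(3 10)(6 13)| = 10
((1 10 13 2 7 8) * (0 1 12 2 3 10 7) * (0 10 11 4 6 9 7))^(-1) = ((0 1)(2 10 13 3 11 4 6 9 7 8 12))^(-1) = (0 1)(2 12 8 7 9 6 4 11 3 13 10)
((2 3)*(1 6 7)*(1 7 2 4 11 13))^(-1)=((1 6 2 3 4 11 13))^(-1)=(1 13 11 4 3 2 6)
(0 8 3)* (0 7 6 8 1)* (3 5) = (0 1)(3 7 6 8 5) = [1, 0, 2, 7, 4, 3, 8, 6, 5]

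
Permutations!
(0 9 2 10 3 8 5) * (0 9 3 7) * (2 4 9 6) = (0 3 8 5 6 2 10 7)(4 9) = [3, 1, 10, 8, 9, 6, 2, 0, 5, 4, 7]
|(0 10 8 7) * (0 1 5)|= |(0 10 8 7 1 5)|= 6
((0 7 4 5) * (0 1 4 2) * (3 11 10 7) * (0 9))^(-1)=((0 3 11 10 7 2 9)(1 4 5))^(-1)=(0 9 2 7 10 11 3)(1 5 4)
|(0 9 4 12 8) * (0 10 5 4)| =|(0 9)(4 12 8 10 5)| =10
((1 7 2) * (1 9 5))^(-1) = ((1 7 2 9 5))^(-1) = (1 5 9 2 7)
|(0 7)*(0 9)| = |(0 7 9)| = 3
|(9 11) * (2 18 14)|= |(2 18 14)(9 11)|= 6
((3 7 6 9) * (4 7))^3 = ((3 4 7 6 9))^3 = (3 6 4 9 7)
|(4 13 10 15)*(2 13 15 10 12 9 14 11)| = 6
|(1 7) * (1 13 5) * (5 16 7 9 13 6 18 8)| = 9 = |(1 9 13 16 7 6 18 8 5)|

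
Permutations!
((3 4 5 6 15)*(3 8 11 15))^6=(15)(3 5)(4 6)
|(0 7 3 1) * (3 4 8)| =|(0 7 4 8 3 1)| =6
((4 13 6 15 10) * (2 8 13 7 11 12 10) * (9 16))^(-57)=(2 6 8 15 13)(4 12 7 10 11)(9 16)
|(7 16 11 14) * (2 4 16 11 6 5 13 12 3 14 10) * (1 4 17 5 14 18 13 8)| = 12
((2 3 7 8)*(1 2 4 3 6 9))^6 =(1 6)(2 9)(3 8)(4 7)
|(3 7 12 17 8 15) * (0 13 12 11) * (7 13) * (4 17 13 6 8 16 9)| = 12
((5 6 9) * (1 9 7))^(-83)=((1 9 5 6 7))^(-83)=(1 5 7 9 6)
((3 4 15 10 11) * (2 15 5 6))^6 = (2 5 3 10)(4 11 15 6)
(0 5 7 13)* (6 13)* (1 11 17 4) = (0 5 7 6 13)(1 11 17 4) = [5, 11, 2, 3, 1, 7, 13, 6, 8, 9, 10, 17, 12, 0, 14, 15, 16, 4]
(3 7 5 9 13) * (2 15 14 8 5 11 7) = (2 15 14 8 5 9 13 3)(7 11) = [0, 1, 15, 2, 4, 9, 6, 11, 5, 13, 10, 7, 12, 3, 8, 14]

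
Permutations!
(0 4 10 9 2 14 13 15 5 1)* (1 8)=[4, 0, 14, 3, 10, 8, 6, 7, 1, 2, 9, 11, 12, 15, 13, 5]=(0 4 10 9 2 14 13 15 5 8 1)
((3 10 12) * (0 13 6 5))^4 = (13)(3 10 12)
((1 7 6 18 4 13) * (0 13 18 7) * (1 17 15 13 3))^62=(18)(0 1 3)(13 15 17)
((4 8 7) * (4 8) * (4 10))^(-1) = ((4 10)(7 8))^(-1) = (4 10)(7 8)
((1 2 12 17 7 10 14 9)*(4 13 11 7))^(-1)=((1 2 12 17 4 13 11 7 10 14 9))^(-1)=(1 9 14 10 7 11 13 4 17 12 2)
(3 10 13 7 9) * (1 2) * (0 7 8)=(0 7 9 3 10 13 8)(1 2)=[7, 2, 1, 10, 4, 5, 6, 9, 0, 3, 13, 11, 12, 8]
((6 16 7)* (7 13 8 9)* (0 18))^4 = (18)(6 9 13)(7 8 16) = ((0 18)(6 16 13 8 9 7))^4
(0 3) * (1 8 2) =(0 3)(1 8 2) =[3, 8, 1, 0, 4, 5, 6, 7, 2]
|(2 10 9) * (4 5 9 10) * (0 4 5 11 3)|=|(0 4 11 3)(2 5 9)|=12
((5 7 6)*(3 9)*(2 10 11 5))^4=((2 10 11 5 7 6)(3 9))^4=(2 7 11)(5 10 6)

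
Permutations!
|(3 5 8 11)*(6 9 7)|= 12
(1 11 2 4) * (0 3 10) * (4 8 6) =(0 3 10)(1 11 2 8 6 4) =[3, 11, 8, 10, 1, 5, 4, 7, 6, 9, 0, 2]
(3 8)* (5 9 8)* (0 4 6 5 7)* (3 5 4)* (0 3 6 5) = (0 6 4 5 9 8)(3 7) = [6, 1, 2, 7, 5, 9, 4, 3, 0, 8]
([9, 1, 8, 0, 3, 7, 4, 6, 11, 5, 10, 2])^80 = (0 7 3 5 4 9 6)(2 11 8)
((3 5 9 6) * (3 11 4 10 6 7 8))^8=(11)(3 7 5 8 9)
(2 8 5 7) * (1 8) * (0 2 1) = (0 2)(1 8 5 7) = [2, 8, 0, 3, 4, 7, 6, 1, 5]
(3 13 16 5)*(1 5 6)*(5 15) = [0, 15, 2, 13, 4, 3, 1, 7, 8, 9, 10, 11, 12, 16, 14, 5, 6] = (1 15 5 3 13 16 6)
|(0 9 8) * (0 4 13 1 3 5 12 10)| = 10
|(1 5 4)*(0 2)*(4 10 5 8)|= 6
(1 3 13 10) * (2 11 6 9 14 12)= [0, 3, 11, 13, 4, 5, 9, 7, 8, 14, 1, 6, 2, 10, 12]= (1 3 13 10)(2 11 6 9 14 12)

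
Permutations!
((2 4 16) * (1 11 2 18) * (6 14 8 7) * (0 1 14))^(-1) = ((0 1 11 2 4 16 18 14 8 7 6))^(-1) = (0 6 7 8 14 18 16 4 2 11 1)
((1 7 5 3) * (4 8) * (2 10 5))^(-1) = ((1 7 2 10 5 3)(4 8))^(-1) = (1 3 5 10 2 7)(4 8)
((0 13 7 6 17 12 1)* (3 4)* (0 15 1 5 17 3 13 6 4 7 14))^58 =(0 3 4 14 6 7 13)(5 17 12) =((0 6 3 7 4 13 14)(1 15)(5 17 12))^58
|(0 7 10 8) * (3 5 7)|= |(0 3 5 7 10 8)|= 6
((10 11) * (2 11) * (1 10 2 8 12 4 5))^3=((1 10 8 12 4 5)(2 11))^3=(1 12)(2 11)(4 10)(5 8)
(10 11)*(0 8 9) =(0 8 9)(10 11) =[8, 1, 2, 3, 4, 5, 6, 7, 9, 0, 11, 10]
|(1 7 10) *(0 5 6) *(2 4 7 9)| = |(0 5 6)(1 9 2 4 7 10)| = 6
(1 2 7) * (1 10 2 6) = (1 6)(2 7 10) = [0, 6, 7, 3, 4, 5, 1, 10, 8, 9, 2]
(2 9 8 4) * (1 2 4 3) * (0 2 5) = (0 2 9 8 3 1 5) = [2, 5, 9, 1, 4, 0, 6, 7, 3, 8]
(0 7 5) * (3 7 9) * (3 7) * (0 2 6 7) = (0 9)(2 6 7 5) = [9, 1, 6, 3, 4, 2, 7, 5, 8, 0]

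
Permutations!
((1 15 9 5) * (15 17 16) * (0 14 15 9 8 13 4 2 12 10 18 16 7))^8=(0 10)(1 4)(2 17)(5 13)(7 12)(8 9)(14 18)(15 16)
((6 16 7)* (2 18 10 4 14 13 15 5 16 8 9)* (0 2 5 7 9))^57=((0 2 18 10 4 14 13 15 7 6 8)(5 16 9))^57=(0 18 4 13 7 8 2 10 14 15 6)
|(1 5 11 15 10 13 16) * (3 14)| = 14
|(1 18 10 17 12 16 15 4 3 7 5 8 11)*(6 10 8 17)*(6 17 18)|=14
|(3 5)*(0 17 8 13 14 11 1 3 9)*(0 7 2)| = 12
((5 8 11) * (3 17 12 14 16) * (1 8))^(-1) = ((1 8 11 5)(3 17 12 14 16))^(-1) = (1 5 11 8)(3 16 14 12 17)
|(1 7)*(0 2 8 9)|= |(0 2 8 9)(1 7)|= 4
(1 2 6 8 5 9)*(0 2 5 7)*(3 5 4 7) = [2, 4, 6, 5, 7, 9, 8, 0, 3, 1] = (0 2 6 8 3 5 9 1 4 7)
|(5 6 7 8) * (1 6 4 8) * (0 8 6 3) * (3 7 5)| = 6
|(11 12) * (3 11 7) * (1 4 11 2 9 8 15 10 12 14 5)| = 40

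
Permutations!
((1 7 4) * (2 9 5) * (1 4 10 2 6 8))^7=(1 8 6 5 9 2 10 7)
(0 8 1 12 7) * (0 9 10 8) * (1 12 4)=(1 4)(7 9 10 8 12)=[0, 4, 2, 3, 1, 5, 6, 9, 12, 10, 8, 11, 7]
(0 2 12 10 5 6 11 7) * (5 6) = (0 2 12 10 6 11 7) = [2, 1, 12, 3, 4, 5, 11, 0, 8, 9, 6, 7, 10]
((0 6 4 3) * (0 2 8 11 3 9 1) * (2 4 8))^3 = ((0 6 8 11 3 4 9 1))^3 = (0 11 9 6 3 1 8 4)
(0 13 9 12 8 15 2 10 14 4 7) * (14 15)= (0 13 9 12 8 14 4 7)(2 10 15)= [13, 1, 10, 3, 7, 5, 6, 0, 14, 12, 15, 11, 8, 9, 4, 2]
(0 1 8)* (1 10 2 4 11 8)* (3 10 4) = (0 4 11 8)(2 3 10) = [4, 1, 3, 10, 11, 5, 6, 7, 0, 9, 2, 8]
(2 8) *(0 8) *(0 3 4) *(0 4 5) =(0 8 2 3 5) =[8, 1, 3, 5, 4, 0, 6, 7, 2]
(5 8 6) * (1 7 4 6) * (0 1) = (0 1 7 4 6 5 8) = [1, 7, 2, 3, 6, 8, 5, 4, 0]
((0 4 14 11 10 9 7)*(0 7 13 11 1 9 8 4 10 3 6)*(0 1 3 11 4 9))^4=((0 10 8 9 13 4 14 3 6 1))^4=(0 13 6 8 14)(1 9 3 10 4)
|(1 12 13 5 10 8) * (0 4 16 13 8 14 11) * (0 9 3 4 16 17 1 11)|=24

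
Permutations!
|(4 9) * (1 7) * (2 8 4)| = |(1 7)(2 8 4 9)| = 4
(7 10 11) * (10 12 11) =(7 12 11) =[0, 1, 2, 3, 4, 5, 6, 12, 8, 9, 10, 7, 11]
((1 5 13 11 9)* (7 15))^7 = (1 13 9 5 11)(7 15)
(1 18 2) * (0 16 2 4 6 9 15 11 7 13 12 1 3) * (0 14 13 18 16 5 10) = (0 5 10)(1 16 2 3 14 13 12)(4 6 9 15 11 7 18) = [5, 16, 3, 14, 6, 10, 9, 18, 8, 15, 0, 7, 1, 12, 13, 11, 2, 17, 4]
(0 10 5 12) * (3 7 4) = [10, 1, 2, 7, 3, 12, 6, 4, 8, 9, 5, 11, 0] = (0 10 5 12)(3 7 4)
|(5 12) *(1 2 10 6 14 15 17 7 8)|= |(1 2 10 6 14 15 17 7 8)(5 12)|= 18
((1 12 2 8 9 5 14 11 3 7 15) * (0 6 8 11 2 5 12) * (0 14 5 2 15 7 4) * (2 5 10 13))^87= (15)(0 9 10 11)(2 4 8 5)(3 6 12 13)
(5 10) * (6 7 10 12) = (5 12 6 7 10) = [0, 1, 2, 3, 4, 12, 7, 10, 8, 9, 5, 11, 6]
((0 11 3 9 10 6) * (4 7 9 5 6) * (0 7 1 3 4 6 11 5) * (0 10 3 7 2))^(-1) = ((0 5 11 4 1 7 9 3 10 6 2))^(-1) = (0 2 6 10 3 9 7 1 4 11 5)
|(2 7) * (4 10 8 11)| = 4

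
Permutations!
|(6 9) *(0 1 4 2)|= |(0 1 4 2)(6 9)|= 4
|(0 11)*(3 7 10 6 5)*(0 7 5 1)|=6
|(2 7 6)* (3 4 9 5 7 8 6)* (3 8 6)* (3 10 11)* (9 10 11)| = |(2 6)(3 4 10 9 5 7 8 11)| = 8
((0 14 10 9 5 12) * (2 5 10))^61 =(0 14 2 5 12)(9 10)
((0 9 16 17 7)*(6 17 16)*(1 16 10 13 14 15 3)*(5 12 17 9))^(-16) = ((0 5 12 17 7)(1 16 10 13 14 15 3)(6 9))^(-16) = (0 7 17 12 5)(1 15 13 16 3 14 10)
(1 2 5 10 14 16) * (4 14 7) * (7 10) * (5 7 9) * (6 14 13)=(1 2 7 4 13 6 14 16)(5 9)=[0, 2, 7, 3, 13, 9, 14, 4, 8, 5, 10, 11, 12, 6, 16, 15, 1]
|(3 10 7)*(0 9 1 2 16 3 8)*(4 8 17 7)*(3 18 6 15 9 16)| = 12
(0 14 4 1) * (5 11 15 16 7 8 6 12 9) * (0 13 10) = [14, 13, 2, 3, 1, 11, 12, 8, 6, 5, 0, 15, 9, 10, 4, 16, 7] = (0 14 4 1 13 10)(5 11 15 16 7 8 6 12 9)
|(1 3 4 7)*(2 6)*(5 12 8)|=12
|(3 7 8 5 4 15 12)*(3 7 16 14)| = 6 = |(3 16 14)(4 15 12 7 8 5)|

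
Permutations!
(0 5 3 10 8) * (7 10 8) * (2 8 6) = (0 5 3 6 2 8)(7 10) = [5, 1, 8, 6, 4, 3, 2, 10, 0, 9, 7]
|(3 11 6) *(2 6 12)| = |(2 6 3 11 12)| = 5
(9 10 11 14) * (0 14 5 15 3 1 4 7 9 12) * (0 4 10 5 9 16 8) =[14, 10, 2, 1, 7, 15, 6, 16, 0, 5, 11, 9, 4, 13, 12, 3, 8] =(0 14 12 4 7 16 8)(1 10 11 9 5 15 3)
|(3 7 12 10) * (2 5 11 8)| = |(2 5 11 8)(3 7 12 10)| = 4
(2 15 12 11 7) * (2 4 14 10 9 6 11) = (2 15 12)(4 14 10 9 6 11 7) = [0, 1, 15, 3, 14, 5, 11, 4, 8, 6, 9, 7, 2, 13, 10, 12]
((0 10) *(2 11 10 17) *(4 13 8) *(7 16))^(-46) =(0 10 11 2 17)(4 8 13) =((0 17 2 11 10)(4 13 8)(7 16))^(-46)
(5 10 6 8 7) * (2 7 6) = (2 7 5 10)(6 8) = [0, 1, 7, 3, 4, 10, 8, 5, 6, 9, 2]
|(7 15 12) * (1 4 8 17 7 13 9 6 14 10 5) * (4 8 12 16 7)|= |(1 8 17 4 12 13 9 6 14 10 5)(7 15 16)|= 33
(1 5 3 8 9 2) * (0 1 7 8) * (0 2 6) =(0 1 5 3 2 7 8 9 6) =[1, 5, 7, 2, 4, 3, 0, 8, 9, 6]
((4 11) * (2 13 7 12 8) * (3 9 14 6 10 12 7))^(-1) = (2 8 12 10 6 14 9 3 13)(4 11) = ((2 13 3 9 14 6 10 12 8)(4 11))^(-1)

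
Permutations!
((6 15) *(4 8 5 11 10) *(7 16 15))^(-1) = (4 10 11 5 8)(6 15 16 7)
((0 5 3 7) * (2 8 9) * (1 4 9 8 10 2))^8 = ((0 5 3 7)(1 4 9)(2 10))^8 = (10)(1 9 4)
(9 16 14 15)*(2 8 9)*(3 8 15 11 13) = (2 15)(3 8 9 16 14 11 13) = [0, 1, 15, 8, 4, 5, 6, 7, 9, 16, 10, 13, 12, 3, 11, 2, 14]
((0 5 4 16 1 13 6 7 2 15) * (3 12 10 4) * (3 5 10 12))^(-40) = (16)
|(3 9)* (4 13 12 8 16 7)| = |(3 9)(4 13 12 8 16 7)| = 6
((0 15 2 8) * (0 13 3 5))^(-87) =((0 15 2 8 13 3 5))^(-87) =(0 13 15 3 2 5 8)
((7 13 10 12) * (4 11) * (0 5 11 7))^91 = (0 4 10 5 7 12 11 13)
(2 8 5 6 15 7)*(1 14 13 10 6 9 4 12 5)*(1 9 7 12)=[0, 14, 8, 3, 1, 7, 15, 2, 9, 4, 6, 11, 5, 10, 13, 12]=(1 14 13 10 6 15 12 5 7 2 8 9 4)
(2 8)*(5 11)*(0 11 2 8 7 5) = [11, 1, 7, 3, 4, 2, 6, 5, 8, 9, 10, 0] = (0 11)(2 7 5)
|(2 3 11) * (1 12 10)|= 3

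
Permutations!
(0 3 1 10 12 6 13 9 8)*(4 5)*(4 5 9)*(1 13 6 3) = [1, 10, 2, 13, 9, 5, 6, 7, 0, 8, 12, 11, 3, 4] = (0 1 10 12 3 13 4 9 8)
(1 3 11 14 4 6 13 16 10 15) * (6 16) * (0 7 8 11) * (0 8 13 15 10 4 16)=(0 7 13 6 15 1 3 8 11 14 16 4)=[7, 3, 2, 8, 0, 5, 15, 13, 11, 9, 10, 14, 12, 6, 16, 1, 4]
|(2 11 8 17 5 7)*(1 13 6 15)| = |(1 13 6 15)(2 11 8 17 5 7)| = 12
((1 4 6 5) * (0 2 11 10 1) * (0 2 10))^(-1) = ((0 10 1 4 6 5 2 11))^(-1) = (0 11 2 5 6 4 1 10)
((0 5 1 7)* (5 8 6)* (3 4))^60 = (8)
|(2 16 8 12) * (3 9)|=4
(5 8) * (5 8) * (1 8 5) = [0, 8, 2, 3, 4, 1, 6, 7, 5] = (1 8 5)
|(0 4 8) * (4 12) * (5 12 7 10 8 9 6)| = |(0 7 10 8)(4 9 6 5 12)| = 20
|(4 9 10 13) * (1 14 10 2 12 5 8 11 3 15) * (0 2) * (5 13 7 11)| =42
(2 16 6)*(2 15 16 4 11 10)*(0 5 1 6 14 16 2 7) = [5, 6, 4, 3, 11, 1, 15, 0, 8, 9, 7, 10, 12, 13, 16, 2, 14] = (0 5 1 6 15 2 4 11 10 7)(14 16)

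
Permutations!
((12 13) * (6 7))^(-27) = ((6 7)(12 13))^(-27) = (6 7)(12 13)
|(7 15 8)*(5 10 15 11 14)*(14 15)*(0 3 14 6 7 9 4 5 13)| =|(0 3 14 13)(4 5 10 6 7 11 15 8 9)| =36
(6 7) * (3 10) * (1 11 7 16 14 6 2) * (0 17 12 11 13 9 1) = (0 17 12 11 7 2)(1 13 9)(3 10)(6 16 14) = [17, 13, 0, 10, 4, 5, 16, 2, 8, 1, 3, 7, 11, 9, 6, 15, 14, 12]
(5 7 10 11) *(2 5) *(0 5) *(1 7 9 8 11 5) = (0 1 7 10 5 9 8 11 2) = [1, 7, 0, 3, 4, 9, 6, 10, 11, 8, 5, 2]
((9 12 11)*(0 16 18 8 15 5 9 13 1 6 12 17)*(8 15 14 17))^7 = (0 14 9 15 16 17 8 5 18)(1 12 13 6 11)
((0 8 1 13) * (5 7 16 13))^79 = (0 1 7 13 8 5 16)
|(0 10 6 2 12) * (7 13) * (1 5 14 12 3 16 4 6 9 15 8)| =90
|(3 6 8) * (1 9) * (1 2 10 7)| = 15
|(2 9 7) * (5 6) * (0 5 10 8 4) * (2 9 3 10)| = |(0 5 6 2 3 10 8 4)(7 9)| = 8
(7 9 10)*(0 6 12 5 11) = (0 6 12 5 11)(7 9 10) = [6, 1, 2, 3, 4, 11, 12, 9, 8, 10, 7, 0, 5]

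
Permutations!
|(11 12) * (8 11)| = |(8 11 12)| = 3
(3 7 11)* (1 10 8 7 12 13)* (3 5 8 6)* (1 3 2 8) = (1 10 6 2 8 7 11 5)(3 12 13) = [0, 10, 8, 12, 4, 1, 2, 11, 7, 9, 6, 5, 13, 3]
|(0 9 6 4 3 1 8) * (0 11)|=|(0 9 6 4 3 1 8 11)|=8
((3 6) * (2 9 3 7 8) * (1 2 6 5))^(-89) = ((1 2 9 3 5)(6 7 8))^(-89) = (1 2 9 3 5)(6 7 8)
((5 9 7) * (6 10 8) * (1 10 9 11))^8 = ((1 10 8 6 9 7 5 11))^8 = (11)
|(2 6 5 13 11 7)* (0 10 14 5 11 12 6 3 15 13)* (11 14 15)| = |(0 10 15 13 12 6 14 5)(2 3 11 7)| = 8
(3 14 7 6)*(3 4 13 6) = [0, 1, 2, 14, 13, 5, 4, 3, 8, 9, 10, 11, 12, 6, 7] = (3 14 7)(4 13 6)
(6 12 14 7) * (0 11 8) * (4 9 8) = [11, 1, 2, 3, 9, 5, 12, 6, 0, 8, 10, 4, 14, 13, 7] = (0 11 4 9 8)(6 12 14 7)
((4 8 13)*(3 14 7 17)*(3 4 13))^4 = ((3 14 7 17 4 8))^4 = (3 4 7)(8 17 14)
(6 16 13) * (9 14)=(6 16 13)(9 14)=[0, 1, 2, 3, 4, 5, 16, 7, 8, 14, 10, 11, 12, 6, 9, 15, 13]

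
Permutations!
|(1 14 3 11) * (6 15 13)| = 12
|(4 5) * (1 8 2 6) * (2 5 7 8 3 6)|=|(1 3 6)(4 7 8 5)|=12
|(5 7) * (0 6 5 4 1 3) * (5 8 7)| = |(0 6 8 7 4 1 3)| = 7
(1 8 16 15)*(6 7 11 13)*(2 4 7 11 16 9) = [0, 8, 4, 3, 7, 5, 11, 16, 9, 2, 10, 13, 12, 6, 14, 1, 15] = (1 8 9 2 4 7 16 15)(6 11 13)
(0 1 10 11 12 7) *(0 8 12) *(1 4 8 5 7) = [4, 10, 2, 3, 8, 7, 6, 5, 12, 9, 11, 0, 1] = (0 4 8 12 1 10 11)(5 7)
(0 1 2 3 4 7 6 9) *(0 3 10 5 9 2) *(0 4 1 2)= [2, 4, 10, 1, 7, 9, 0, 6, 8, 3, 5]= (0 2 10 5 9 3 1 4 7 6)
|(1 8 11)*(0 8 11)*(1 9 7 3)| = 10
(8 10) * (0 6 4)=(0 6 4)(8 10)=[6, 1, 2, 3, 0, 5, 4, 7, 10, 9, 8]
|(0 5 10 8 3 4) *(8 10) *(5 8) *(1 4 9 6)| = 7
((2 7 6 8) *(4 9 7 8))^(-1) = ((2 8)(4 9 7 6))^(-1) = (2 8)(4 6 7 9)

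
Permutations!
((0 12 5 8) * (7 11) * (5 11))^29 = (0 8 5 7 11 12)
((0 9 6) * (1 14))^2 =(14)(0 6 9)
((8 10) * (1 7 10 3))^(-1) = ((1 7 10 8 3))^(-1) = (1 3 8 10 7)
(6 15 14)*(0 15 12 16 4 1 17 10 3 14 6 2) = (0 15 6 12 16 4 1 17 10 3 14 2) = [15, 17, 0, 14, 1, 5, 12, 7, 8, 9, 3, 11, 16, 13, 2, 6, 4, 10]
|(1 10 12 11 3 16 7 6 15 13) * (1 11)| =21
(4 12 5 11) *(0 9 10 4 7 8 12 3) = (0 9 10 4 3)(5 11 7 8 12) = [9, 1, 2, 0, 3, 11, 6, 8, 12, 10, 4, 7, 5]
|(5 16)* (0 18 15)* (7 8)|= 6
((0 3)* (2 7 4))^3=((0 3)(2 7 4))^3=(7)(0 3)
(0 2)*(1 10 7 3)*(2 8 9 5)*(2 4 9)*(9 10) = (0 8 2)(1 9 5 4 10 7 3) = [8, 9, 0, 1, 10, 4, 6, 3, 2, 5, 7]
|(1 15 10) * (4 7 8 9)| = |(1 15 10)(4 7 8 9)| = 12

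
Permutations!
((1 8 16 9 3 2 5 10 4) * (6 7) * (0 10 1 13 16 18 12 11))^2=(0 4 16 3 5 8 12)(1 18 11 10 13 9 2)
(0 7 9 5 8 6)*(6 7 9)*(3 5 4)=(0 9 4 3 5 8 7 6)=[9, 1, 2, 5, 3, 8, 0, 6, 7, 4]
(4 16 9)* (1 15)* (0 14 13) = (0 14 13)(1 15)(4 16 9) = [14, 15, 2, 3, 16, 5, 6, 7, 8, 4, 10, 11, 12, 0, 13, 1, 9]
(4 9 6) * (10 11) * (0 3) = (0 3)(4 9 6)(10 11) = [3, 1, 2, 0, 9, 5, 4, 7, 8, 6, 11, 10]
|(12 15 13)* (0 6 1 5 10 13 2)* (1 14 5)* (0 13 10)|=4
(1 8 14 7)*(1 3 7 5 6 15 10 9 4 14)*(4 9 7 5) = [0, 8, 2, 5, 14, 6, 15, 3, 1, 9, 7, 11, 12, 13, 4, 10] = (1 8)(3 5 6 15 10 7)(4 14)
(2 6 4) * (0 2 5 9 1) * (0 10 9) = (0 2 6 4 5)(1 10 9) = [2, 10, 6, 3, 5, 0, 4, 7, 8, 1, 9]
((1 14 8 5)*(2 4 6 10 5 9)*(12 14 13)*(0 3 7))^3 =(1 14 2 10 13 8 4 5 12 9 6)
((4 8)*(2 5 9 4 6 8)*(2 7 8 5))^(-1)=((4 7 8 6 5 9))^(-1)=(4 9 5 6 8 7)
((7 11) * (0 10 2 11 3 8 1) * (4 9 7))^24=((0 10 2 11 4 9 7 3 8 1))^24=(0 4 8 2 7)(1 11 3 10 9)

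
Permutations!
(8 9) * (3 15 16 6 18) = (3 15 16 6 18)(8 9) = [0, 1, 2, 15, 4, 5, 18, 7, 9, 8, 10, 11, 12, 13, 14, 16, 6, 17, 3]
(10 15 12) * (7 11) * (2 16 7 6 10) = (2 16 7 11 6 10 15 12) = [0, 1, 16, 3, 4, 5, 10, 11, 8, 9, 15, 6, 2, 13, 14, 12, 7]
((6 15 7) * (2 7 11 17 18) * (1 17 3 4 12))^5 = (1 6 12 7 4 2 3 18 11 17 15)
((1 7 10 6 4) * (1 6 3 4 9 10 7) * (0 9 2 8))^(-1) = (0 8 2 6 4 3 10 9)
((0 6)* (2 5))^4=((0 6)(2 5))^4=(6)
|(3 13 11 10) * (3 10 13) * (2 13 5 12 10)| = 6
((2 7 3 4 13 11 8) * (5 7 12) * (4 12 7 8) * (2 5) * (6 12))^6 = ((2 7 3 6 12)(4 13 11)(5 8))^6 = (13)(2 7 3 6 12)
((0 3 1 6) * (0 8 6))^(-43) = (0 1 3)(6 8)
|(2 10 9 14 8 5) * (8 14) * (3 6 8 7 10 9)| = 8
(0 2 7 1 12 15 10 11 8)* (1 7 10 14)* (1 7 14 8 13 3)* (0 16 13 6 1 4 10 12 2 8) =[8, 2, 12, 4, 10, 5, 1, 14, 16, 9, 11, 6, 15, 3, 7, 0, 13] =(0 8 16 13 3 4 10 11 6 1 2 12 15)(7 14)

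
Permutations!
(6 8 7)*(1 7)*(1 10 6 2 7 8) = (1 8 10 6)(2 7) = [0, 8, 7, 3, 4, 5, 1, 2, 10, 9, 6]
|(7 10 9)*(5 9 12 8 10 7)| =|(5 9)(8 10 12)| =6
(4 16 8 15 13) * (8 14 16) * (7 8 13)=(4 13)(7 8 15)(14 16)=[0, 1, 2, 3, 13, 5, 6, 8, 15, 9, 10, 11, 12, 4, 16, 7, 14]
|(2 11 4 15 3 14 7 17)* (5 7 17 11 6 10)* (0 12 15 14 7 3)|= 30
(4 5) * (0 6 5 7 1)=(0 6 5 4 7 1)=[6, 0, 2, 3, 7, 4, 5, 1]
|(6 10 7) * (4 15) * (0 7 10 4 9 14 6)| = |(0 7)(4 15 9 14 6)| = 10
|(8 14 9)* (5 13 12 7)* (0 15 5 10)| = 21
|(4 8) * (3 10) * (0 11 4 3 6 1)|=|(0 11 4 8 3 10 6 1)|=8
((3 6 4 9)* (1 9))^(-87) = (1 6 9 4 3)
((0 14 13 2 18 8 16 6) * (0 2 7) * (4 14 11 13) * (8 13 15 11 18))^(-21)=(0 7 13 18)(2 6 16 8)(4 14)(11 15)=((0 18 13 7)(2 8 16 6)(4 14)(11 15))^(-21)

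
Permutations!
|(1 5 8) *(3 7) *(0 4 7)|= |(0 4 7 3)(1 5 8)|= 12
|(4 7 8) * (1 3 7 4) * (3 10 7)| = |(1 10 7 8)| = 4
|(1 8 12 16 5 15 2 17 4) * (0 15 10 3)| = |(0 15 2 17 4 1 8 12 16 5 10 3)| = 12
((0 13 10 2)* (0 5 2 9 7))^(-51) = ((0 13 10 9 7)(2 5))^(-51) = (0 7 9 10 13)(2 5)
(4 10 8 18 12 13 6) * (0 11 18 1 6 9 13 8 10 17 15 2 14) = [11, 6, 14, 3, 17, 5, 4, 7, 1, 13, 10, 18, 8, 9, 0, 2, 16, 15, 12] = (0 11 18 12 8 1 6 4 17 15 2 14)(9 13)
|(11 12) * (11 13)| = 3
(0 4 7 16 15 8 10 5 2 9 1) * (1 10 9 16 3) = (0 4 7 3 1)(2 16 15 8 9 10 5) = [4, 0, 16, 1, 7, 2, 6, 3, 9, 10, 5, 11, 12, 13, 14, 8, 15]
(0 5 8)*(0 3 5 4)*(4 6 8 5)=(0 6 8 3 4)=[6, 1, 2, 4, 0, 5, 8, 7, 3]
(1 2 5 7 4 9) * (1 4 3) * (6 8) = (1 2 5 7 3)(4 9)(6 8) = [0, 2, 5, 1, 9, 7, 8, 3, 6, 4]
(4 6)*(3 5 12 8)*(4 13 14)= (3 5 12 8)(4 6 13 14)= [0, 1, 2, 5, 6, 12, 13, 7, 3, 9, 10, 11, 8, 14, 4]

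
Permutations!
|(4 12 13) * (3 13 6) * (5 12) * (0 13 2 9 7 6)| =|(0 13 4 5 12)(2 9 7 6 3)| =5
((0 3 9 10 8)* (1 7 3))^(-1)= ((0 1 7 3 9 10 8))^(-1)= (0 8 10 9 3 7 1)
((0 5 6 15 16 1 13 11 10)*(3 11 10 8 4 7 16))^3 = ((0 5 6 15 3 11 8 4 7 16 1 13 10))^3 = (0 15 8 16 10 6 11 7 13 5 3 4 1)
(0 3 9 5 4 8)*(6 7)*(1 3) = [1, 3, 2, 9, 8, 4, 7, 6, 0, 5] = (0 1 3 9 5 4 8)(6 7)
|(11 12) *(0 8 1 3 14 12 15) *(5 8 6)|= 10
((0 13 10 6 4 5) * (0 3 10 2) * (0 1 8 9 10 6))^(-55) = (0 13 2 1 8 9 10)(3 6 4 5)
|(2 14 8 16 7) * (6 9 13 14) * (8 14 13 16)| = 5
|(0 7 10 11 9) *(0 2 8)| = |(0 7 10 11 9 2 8)| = 7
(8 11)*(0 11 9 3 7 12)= (0 11 8 9 3 7 12)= [11, 1, 2, 7, 4, 5, 6, 12, 9, 3, 10, 8, 0]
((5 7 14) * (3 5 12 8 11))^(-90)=(3 5 7 14 12 8 11)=((3 5 7 14 12 8 11))^(-90)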